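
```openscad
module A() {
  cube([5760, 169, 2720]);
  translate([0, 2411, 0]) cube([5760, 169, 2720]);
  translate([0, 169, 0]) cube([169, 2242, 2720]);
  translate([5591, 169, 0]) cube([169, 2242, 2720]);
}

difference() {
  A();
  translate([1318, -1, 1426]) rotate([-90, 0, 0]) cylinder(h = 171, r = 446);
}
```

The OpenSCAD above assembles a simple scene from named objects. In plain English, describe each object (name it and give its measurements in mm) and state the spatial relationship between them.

A is a box-shaped house frame (walls only): outside footprint 5760×2580 mm, wall height 2720 mm, wall thickness 169 mm. The two y-facing walls run the full x-width; the two x-facing walls fit between the inner faces of the y-facing walls.

The house frame has a circular hole of radius 446 mm through its front wall, centred at (x = 1318, z = 1426).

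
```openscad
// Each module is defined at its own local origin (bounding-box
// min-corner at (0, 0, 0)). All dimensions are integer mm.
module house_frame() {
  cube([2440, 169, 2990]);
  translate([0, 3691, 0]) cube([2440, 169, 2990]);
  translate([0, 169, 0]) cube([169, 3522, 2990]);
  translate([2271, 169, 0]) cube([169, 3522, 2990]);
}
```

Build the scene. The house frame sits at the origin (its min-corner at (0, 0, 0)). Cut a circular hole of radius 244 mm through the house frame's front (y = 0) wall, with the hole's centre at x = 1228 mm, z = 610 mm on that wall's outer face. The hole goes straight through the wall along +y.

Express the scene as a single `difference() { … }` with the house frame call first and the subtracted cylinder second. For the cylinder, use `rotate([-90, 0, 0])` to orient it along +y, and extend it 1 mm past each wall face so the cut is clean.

difference() {
  house_frame();
  translate([1228, -1, 610]) rotate([-90, 0, 0]) cylinder(h = 171, r = 244);
}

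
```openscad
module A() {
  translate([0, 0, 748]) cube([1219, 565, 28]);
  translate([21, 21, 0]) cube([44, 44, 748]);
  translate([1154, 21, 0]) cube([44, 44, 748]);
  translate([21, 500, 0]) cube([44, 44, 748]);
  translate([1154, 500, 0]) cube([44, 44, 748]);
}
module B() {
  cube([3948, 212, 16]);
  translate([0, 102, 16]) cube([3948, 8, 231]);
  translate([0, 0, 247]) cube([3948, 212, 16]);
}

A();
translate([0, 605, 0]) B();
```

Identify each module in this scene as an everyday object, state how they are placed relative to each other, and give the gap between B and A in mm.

A is a table. B is an I-beam. The I-beam is on the floor beside the table on its +y side. The gap between the I-beam and the table is 40 mm.

The I-beam's nearest face is 40 mm from the table's +y face.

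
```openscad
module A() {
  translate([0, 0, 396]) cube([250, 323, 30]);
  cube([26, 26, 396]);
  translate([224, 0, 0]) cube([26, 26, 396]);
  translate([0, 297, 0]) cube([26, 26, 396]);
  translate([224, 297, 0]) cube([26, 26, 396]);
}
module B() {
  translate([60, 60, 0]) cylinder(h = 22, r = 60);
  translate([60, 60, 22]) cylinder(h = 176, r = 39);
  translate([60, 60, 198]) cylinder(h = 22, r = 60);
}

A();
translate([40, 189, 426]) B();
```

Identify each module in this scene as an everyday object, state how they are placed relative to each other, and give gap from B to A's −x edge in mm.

The spool's min-x is at 40; the stool's min-x is 0; gap = 40 mm.

A is a stool. B is a spool. The spool is on top of the stool. The gap from the spool to the stool's −x edge is 40 mm.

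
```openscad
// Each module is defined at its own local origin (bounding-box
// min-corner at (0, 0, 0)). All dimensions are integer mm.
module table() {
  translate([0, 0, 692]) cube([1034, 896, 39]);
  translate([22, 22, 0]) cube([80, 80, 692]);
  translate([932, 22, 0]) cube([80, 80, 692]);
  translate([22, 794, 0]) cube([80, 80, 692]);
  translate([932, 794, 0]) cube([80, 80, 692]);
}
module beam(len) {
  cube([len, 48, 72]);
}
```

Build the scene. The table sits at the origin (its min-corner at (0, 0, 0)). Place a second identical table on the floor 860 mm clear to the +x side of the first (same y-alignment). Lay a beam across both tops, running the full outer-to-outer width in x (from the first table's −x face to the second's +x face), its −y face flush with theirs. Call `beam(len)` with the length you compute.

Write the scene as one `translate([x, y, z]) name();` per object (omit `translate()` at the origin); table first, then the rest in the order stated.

table();
translate([1894, 0, 0]) table();
translate([0, 0, 731]) beam(2928);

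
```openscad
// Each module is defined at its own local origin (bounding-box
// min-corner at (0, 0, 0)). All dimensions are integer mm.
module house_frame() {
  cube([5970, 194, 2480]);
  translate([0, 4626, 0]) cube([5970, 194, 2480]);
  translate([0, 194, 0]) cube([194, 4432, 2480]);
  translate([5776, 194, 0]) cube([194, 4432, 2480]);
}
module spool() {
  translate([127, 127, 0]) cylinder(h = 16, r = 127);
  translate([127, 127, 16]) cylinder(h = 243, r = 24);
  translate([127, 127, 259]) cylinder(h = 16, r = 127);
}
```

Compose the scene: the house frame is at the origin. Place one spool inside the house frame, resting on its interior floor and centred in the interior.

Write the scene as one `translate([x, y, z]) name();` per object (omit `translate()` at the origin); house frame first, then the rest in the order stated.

house_frame();
translate([2858, 2283, 0]) spool();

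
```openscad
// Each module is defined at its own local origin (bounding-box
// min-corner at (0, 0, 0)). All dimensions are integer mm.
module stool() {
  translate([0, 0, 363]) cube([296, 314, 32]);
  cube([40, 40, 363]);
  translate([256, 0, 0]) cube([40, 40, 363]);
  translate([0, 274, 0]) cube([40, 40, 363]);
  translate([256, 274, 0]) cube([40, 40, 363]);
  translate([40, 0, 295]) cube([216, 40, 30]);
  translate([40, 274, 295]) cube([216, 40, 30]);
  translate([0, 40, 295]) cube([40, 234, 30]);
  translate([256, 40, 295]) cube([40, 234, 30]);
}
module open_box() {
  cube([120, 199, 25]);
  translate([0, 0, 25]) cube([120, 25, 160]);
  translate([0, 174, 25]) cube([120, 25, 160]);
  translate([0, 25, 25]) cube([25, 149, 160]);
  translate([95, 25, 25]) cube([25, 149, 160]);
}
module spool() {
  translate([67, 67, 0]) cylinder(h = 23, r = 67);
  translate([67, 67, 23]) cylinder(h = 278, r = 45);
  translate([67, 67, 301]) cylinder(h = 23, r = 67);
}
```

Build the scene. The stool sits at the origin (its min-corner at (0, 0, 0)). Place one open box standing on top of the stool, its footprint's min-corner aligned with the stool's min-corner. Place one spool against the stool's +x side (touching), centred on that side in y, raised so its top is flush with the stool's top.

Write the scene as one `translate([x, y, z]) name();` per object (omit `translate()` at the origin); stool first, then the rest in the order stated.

stool();
translate([0, 0, 395]) open_box();
translate([296, 90, 71]) spool();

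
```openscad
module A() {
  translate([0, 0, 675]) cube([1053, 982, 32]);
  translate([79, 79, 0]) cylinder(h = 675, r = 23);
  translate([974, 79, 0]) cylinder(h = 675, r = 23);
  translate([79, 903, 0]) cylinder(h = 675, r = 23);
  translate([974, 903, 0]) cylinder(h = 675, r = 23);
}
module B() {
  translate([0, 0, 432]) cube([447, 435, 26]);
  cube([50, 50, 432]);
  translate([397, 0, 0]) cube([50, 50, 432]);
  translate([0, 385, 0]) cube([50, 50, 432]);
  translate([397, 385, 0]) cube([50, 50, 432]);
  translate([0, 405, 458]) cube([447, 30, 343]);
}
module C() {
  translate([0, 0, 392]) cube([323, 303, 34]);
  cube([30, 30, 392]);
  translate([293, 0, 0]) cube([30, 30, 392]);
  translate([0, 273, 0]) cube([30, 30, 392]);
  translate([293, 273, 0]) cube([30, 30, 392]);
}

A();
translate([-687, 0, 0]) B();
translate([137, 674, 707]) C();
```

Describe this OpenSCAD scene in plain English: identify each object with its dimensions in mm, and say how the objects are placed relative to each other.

A is a table: top 1053 mm (x) × 982 mm (y), 32 mm thick, upper face at z = 707 mm, on four round legs of 46 mm diameter, each leg's bounding box inset 56 mm from the nearest pair of top edges, running from z = 0 to the bottom of the top.

B is a chair. The seat is a 447×435×26 mm slab with its top at z = 458 mm, on four 50×50 mm corner legs (flush with the seat edges, standing on z = 0). A flat backrest 30 mm thick, 343 mm tall, spans the full seat width and rises from the seat top along its +y edge, rear face flush with the rear of the seat.

C is a four-legged stool. The seat is a 323×303×34 mm slab whose top surface is at z = 426 mm; four square legs, each 30×30 mm in cross-section, run from the floor (z = 0) to the underside of the seat, each flush with a corner of the seat.

The chair is on the floor beside the table on its −x side. The stool is on top of the table.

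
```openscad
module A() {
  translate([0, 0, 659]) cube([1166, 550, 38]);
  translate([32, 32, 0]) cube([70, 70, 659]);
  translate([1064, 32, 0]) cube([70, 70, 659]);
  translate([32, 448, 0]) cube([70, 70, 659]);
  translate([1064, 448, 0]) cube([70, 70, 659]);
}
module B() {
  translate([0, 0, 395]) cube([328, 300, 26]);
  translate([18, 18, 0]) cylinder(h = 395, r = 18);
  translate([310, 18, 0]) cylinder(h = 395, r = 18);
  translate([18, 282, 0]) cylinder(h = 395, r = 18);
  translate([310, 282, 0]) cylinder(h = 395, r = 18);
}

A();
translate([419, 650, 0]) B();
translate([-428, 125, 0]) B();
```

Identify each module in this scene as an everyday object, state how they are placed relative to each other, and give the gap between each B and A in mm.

Each stool's nearest face is 100 mm from the table's bounding box.

A is a table. B is a stool. Two stools sit around the table at the +y, −x sides. The gap between each stool and the table is 100 mm.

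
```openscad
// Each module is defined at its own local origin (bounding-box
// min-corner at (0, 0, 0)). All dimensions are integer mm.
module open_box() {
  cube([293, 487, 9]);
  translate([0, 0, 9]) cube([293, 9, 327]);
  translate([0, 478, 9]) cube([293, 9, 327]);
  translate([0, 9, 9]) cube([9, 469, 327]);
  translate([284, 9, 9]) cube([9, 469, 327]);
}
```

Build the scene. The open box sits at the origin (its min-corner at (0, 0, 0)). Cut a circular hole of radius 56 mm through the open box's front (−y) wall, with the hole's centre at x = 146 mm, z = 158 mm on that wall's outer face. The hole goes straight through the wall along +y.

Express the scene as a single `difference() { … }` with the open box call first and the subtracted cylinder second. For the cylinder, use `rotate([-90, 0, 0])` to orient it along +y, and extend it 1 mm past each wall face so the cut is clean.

difference() {
  open_box();
  translate([146, -1, 158]) rotate([-90, 0, 0]) cylinder(h = 11, r = 56);
}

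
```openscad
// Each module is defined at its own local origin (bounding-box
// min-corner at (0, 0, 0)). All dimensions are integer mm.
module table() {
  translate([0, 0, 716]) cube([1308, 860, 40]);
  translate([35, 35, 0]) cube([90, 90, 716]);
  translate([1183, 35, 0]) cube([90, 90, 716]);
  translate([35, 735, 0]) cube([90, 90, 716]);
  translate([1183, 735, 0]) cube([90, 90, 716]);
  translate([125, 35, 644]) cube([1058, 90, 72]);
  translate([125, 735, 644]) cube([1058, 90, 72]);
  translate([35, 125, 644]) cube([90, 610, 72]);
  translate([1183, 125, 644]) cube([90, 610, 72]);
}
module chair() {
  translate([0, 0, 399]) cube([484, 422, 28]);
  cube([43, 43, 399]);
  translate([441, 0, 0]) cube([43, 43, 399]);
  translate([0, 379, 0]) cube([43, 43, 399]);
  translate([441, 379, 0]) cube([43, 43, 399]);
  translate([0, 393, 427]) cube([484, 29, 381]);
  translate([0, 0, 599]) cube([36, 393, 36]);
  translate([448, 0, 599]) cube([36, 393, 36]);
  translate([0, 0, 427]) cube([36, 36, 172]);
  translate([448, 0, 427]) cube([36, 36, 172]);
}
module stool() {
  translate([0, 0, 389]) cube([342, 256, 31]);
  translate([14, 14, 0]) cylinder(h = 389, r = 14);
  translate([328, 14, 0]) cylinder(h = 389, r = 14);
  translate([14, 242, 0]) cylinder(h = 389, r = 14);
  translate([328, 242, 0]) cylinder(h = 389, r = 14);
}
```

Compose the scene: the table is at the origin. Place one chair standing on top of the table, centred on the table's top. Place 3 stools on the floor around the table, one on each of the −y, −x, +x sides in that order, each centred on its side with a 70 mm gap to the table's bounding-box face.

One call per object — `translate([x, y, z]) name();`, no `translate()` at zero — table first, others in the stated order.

table();
translate([412, 219, 756]) chair();
translate([483, -326, 0]) stool();
translate([-412, 302, 0]) stool();
translate([1378, 302, 0]) stool();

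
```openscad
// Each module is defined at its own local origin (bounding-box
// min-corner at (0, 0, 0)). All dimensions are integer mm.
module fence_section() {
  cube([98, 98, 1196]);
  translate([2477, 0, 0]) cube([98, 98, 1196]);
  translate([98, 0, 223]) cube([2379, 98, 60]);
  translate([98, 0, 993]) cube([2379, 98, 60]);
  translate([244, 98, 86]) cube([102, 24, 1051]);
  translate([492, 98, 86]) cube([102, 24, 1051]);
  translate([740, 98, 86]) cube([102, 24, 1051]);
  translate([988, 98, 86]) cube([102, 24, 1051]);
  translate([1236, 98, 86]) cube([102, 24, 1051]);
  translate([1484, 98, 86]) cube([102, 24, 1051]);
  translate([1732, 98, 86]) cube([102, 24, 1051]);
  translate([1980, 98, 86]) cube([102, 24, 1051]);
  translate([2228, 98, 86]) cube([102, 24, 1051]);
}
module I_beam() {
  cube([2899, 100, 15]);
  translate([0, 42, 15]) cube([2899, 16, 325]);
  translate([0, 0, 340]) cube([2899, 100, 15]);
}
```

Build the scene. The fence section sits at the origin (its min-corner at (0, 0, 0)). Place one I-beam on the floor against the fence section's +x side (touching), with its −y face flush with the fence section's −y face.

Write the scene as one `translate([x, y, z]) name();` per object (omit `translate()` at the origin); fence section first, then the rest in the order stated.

fence_section();
translate([2575, 0, 0]) I_beam();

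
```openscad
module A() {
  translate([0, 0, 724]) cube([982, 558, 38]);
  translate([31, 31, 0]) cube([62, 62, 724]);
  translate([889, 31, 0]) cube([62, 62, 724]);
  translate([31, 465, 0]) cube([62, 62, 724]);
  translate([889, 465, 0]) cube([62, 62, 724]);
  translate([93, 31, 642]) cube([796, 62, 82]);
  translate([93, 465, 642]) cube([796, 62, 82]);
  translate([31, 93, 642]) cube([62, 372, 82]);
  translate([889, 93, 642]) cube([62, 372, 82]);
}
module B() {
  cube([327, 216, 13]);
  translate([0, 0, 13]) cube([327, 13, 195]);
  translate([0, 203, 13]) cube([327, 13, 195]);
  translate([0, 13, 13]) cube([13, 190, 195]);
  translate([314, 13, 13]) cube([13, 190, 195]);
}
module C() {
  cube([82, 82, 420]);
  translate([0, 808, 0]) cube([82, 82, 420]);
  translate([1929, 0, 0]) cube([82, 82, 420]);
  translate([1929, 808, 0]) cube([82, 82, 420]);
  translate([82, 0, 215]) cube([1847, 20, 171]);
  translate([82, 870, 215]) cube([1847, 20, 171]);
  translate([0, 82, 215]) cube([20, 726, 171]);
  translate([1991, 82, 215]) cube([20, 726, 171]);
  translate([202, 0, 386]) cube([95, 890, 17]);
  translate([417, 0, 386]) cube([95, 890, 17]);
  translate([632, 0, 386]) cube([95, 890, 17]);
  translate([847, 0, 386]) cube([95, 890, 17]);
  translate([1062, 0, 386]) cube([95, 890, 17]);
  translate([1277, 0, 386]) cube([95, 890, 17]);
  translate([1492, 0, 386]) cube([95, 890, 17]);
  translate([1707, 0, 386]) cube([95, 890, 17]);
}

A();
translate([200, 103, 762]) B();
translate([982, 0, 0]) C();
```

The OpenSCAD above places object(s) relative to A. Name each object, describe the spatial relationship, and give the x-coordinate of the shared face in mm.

The table's +x face and the bed frame's −x face are both at x = 982 mm.

A is a table. B is an open box. C is a bed frame. The open box is on top of the table. The bed frame is against the table's +x side, with their −y faces flush. The x-coordinate of the shared face is 982 mm.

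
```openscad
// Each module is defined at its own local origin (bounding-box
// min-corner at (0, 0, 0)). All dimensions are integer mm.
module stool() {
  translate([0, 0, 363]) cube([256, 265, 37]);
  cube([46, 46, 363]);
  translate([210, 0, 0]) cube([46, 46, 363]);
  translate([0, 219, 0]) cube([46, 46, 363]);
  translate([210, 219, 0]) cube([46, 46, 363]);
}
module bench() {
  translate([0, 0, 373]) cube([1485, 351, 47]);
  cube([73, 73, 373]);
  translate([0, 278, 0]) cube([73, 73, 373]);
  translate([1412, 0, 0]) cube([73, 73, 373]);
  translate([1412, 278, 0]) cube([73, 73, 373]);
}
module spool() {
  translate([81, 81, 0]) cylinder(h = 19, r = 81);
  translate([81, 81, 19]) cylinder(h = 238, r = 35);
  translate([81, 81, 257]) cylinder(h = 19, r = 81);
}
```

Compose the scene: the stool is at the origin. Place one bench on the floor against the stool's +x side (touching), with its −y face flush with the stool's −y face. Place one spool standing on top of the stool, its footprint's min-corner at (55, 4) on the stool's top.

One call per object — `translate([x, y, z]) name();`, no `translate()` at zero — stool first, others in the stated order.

stool();
translate([256, 0, 0]) bench();
translate([55, 4, 400]) spool();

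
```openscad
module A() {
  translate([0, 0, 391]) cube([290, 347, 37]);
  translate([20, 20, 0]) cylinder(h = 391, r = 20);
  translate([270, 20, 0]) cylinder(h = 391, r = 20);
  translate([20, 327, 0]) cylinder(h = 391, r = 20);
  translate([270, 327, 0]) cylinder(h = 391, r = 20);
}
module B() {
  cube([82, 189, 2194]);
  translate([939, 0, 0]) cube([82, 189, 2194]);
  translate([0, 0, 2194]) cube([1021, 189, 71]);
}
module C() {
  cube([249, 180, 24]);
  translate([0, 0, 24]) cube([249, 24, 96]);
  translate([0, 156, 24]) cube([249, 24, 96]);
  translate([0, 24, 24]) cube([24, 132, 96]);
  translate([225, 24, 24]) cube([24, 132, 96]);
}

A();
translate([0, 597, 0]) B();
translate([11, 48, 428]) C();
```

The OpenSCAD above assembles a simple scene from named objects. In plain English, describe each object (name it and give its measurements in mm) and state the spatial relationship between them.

A is a four-legged stool. The seat is a 290×347×37 mm slab whose top surface is at z = 428 mm; four round legs, each 40 mm in diameter, run from the floor (z = 0) to the underside of the seat, each leg's axis is inset half a diameter from the nearest pair of seat edges (so the leg's bounding box is flush with the corner).

B is a rectangular door frame: two vertical jambs of 82×189 mm section, 2194 mm tall, with a clear opening 857 mm wide between their inner faces. A header 71 mm tall and 189 mm deep lies on top of the jambs and spans the full outside width.

C is an open-topped rectangular box: outside dimensions 249×180×120 mm, with a uniform wall and base thickness of 24 mm. The base is a full 249×180 slab on the floor; four walls sit on top of the base. The front and back walls (the −y and +y sides) span the full width; the two side walls fit between them.

The door frame is on the floor beside the stool on its +y side. The open box is on top of the stool.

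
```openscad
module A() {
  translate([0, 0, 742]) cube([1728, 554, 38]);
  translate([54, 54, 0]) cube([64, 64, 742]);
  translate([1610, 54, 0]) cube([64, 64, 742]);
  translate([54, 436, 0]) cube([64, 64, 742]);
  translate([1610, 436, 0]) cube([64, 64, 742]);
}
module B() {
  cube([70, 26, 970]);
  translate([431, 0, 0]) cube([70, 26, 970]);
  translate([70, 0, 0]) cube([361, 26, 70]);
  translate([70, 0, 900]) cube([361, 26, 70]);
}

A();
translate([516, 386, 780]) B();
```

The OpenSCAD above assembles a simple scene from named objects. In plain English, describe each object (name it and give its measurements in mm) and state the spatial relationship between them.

A is a rectangular dining table. The top is 1728×554×38 mm with its upper surface at z = 780 mm. It stands on four 64×64 mm square legs, each inset 54 mm from the nearest pair of top edges, running from the floor to the underside of the top.

B is a rectangular picture frame lying in the x–z plane (depth along y). The opening is 361 mm wide (x) by 830 mm tall (z), surrounded by a border 70 mm wide on all four sides. The frame is 26 mm deep and is made of two full-height vertical stiles with two horizontal rails fitted between them.

The picture frame is on top of the table.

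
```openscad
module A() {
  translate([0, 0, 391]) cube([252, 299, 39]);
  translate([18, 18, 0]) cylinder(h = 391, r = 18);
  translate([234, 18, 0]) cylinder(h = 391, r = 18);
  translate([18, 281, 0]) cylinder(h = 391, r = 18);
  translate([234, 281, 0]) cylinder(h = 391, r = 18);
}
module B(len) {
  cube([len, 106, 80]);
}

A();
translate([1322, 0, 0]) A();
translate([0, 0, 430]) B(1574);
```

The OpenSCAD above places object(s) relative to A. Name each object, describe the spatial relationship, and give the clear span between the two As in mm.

A is a stool. B is a beam. A beam spans the tops of two stools. The clear span between the two stools is 1070 mm.

Second stool starts at x = 1322; first ends at x = 252; clear span = 1322 − 252 = 1070 mm.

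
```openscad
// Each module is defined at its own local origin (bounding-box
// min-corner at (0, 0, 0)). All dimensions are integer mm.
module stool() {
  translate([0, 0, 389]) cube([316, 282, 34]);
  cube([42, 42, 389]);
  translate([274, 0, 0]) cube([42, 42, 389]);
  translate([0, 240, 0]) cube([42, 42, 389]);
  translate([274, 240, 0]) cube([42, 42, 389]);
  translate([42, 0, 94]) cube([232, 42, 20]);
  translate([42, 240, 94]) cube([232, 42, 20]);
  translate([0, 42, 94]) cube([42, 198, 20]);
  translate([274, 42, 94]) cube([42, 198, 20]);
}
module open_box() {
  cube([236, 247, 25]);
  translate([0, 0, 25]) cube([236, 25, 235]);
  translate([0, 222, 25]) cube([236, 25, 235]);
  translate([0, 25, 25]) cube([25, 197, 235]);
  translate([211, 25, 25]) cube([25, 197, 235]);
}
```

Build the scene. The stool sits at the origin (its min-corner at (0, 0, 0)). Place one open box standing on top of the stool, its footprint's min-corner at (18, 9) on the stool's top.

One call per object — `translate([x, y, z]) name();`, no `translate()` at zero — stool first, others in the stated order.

stool();
translate([18, 9, 423]) open_box();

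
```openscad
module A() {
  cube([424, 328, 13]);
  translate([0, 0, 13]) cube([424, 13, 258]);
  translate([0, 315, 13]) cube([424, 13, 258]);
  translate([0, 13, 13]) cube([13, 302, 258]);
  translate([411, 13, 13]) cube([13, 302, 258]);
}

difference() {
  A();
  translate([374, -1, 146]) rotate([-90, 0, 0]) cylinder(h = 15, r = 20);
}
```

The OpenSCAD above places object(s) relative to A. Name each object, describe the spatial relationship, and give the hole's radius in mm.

The subtracted cylinder has r = 20 mm.

A is an open box. The open box has a circular hole through its front wall. The hole's radius is 20 mm.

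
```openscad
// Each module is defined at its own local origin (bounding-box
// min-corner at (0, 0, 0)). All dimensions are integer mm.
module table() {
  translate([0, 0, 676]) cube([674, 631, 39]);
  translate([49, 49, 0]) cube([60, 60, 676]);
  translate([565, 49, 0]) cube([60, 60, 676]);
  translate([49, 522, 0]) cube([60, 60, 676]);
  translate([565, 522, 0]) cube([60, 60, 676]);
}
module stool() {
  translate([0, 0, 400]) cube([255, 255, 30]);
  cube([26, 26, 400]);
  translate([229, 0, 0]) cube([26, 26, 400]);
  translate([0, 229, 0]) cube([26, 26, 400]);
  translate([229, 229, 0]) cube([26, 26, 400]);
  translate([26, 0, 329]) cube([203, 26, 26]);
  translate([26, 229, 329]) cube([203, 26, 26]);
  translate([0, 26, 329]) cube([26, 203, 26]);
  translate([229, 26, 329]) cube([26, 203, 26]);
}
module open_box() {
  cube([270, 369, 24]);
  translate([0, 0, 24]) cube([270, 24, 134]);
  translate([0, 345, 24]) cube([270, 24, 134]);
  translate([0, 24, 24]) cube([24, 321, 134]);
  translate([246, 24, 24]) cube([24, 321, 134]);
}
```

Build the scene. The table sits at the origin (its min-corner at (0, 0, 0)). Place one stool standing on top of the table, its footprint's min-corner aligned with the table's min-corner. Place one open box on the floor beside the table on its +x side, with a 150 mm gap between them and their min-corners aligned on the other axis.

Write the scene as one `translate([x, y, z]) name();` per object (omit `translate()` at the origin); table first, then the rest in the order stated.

table();
translate([0, 0, 715]) stool();
translate([824, 0, 0]) open_box();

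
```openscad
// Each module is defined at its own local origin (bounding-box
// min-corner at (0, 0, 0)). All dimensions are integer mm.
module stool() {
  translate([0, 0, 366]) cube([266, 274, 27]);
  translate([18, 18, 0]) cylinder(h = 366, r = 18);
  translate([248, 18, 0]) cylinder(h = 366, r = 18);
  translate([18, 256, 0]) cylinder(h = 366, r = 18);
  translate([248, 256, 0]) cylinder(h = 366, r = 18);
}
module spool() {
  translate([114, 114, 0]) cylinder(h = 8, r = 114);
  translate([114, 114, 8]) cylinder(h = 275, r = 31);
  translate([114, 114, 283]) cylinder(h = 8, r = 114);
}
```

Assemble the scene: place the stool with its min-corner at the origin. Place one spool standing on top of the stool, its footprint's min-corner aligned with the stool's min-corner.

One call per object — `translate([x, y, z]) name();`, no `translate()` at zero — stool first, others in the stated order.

stool();
translate([0, 0, 393]) spool();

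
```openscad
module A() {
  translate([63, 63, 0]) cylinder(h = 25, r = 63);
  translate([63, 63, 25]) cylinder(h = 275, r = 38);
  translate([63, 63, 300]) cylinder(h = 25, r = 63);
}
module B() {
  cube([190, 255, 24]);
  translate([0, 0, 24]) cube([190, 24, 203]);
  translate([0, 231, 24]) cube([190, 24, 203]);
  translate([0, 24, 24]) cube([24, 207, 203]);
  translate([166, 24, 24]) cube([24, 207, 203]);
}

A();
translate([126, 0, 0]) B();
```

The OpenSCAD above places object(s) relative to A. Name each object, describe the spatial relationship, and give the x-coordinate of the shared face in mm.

The spool's +x face and the open box's −x face are both at x = 126 mm.

A is a spool. B is an open box. The open box is against the spool's +x side, with their −y faces flush. The x-coordinate of the shared face is 126 mm.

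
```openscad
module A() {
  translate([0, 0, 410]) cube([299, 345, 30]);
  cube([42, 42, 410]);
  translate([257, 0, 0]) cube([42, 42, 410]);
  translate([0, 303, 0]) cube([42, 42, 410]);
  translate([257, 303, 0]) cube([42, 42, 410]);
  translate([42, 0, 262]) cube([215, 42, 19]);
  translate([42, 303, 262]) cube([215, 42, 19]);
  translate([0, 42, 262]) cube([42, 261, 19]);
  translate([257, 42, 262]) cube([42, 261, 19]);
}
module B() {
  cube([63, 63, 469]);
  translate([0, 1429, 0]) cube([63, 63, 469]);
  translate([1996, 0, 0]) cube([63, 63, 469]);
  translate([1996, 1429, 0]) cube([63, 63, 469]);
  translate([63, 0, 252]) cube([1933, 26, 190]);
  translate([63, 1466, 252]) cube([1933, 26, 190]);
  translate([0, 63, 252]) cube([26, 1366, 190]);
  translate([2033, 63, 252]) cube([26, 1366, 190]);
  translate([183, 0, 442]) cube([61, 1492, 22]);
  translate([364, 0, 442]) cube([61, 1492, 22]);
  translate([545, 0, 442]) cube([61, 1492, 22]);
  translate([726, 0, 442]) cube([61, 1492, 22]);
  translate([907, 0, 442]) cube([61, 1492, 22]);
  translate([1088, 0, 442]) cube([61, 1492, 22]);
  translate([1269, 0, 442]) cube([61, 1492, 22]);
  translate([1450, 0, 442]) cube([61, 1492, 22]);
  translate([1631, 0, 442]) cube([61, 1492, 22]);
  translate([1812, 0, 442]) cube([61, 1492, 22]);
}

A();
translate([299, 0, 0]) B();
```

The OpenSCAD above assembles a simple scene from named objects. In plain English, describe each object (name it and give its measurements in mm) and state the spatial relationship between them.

A is a four-legged stool. The seat is a 299×345×30 mm slab whose top surface is at z = 440 mm; four square legs, each 42×42 mm in cross-section, run from the floor (z = 0) to the underside of the seat, each flush with a corner of the seat. Four stretchers, 42 mm wide and 19 mm tall, connect adjacent legs with their undersides at z = 262 mm, each running between the inner faces of the legs it joins and aligned with the legs' outer faces on the other axis.

B is a bed frame 2059 mm long (x) by 1492 mm wide (y). Four 63×63 mm corner posts, 469 mm tall, at the corners of the footprint. Four rails of 26 mm thickness and 190 mm height run between adjacent posts with their undersides at z = 252 mm, their outer faces flush with the outside of the frame (the two x-running rails run between the posts' inner faces; the two y-running rails run between the posts' inner faces). 10 slats, each 61 mm wide (x) and 22 mm thick, lie across the top of the two x-running rails, running the full 1492 mm width of the frame in y; the slats are evenly spaced along x between the inner faces of the end posts with equal gaps (rounded down to the nearest mm) at the −x end and between each pair — any rounding remainder accumulates at the +x end.

The bed frame is against the stool's +x side, with their −y faces flush.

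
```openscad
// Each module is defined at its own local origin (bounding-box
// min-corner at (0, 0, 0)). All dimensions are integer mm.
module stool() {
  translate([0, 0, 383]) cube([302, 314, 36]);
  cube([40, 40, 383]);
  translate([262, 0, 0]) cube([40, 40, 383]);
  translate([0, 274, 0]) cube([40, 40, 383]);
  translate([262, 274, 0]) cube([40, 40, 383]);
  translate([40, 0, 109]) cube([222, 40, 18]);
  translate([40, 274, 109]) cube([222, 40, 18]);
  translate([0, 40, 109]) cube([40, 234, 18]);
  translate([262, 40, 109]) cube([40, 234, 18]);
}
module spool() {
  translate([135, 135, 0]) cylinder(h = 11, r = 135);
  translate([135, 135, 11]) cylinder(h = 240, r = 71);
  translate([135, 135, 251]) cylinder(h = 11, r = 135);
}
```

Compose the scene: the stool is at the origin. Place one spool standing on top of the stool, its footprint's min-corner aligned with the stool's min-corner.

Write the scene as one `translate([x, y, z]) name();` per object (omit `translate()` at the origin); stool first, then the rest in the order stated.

stool();
translate([0, 0, 419]) spool();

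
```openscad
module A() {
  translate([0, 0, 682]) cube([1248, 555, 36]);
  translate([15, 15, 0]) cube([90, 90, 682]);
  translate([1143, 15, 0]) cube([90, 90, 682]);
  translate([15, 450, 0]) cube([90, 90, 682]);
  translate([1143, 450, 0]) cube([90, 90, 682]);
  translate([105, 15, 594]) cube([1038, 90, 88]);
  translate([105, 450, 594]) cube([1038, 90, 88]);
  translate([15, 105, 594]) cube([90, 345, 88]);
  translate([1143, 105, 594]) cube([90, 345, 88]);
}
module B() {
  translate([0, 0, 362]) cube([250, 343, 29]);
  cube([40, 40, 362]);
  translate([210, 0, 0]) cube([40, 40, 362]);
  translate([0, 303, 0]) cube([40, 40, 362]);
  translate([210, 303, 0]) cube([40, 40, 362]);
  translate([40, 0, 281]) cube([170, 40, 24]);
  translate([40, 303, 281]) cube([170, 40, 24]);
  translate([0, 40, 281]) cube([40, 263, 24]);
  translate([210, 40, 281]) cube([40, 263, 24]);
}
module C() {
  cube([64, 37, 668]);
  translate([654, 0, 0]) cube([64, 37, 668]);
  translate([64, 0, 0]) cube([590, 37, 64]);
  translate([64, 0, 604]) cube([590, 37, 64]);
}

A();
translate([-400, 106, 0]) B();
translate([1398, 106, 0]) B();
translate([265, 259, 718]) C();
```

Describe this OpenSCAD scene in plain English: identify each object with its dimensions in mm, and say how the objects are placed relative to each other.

A is a table: top 1248 mm (x) × 555 mm (y), 36 mm thick, upper face at z = 718 mm, on four 90×90 mm square legs, each inset 15 mm from the nearest pair of top edges, running from z = 0 to the bottom of the top. Four apron rails, 90 mm thick and 88 mm tall, run between adjacent legs with their top edges flush with the underside of the top and their outer faces flush with the legs' outer faces.

B is a four-legged stool. The seat is a 250×343×29 mm slab whose top surface is at z = 391 mm; four square legs, each 40×40 mm in cross-section, run from the floor (z = 0) to the underside of the seat, each flush with a corner of the seat. Four stretchers, 40 mm wide and 24 mm tall, connect adjacent legs with their undersides at z = 281 mm, each running between the inner faces of the legs it joins and aligned with the legs' outer faces on the other axis.

C is a picture frame with a 590×540 mm rectangular opening (x by z) and a uniform 64 mm border on every side. Frame depth is 37 mm along y. It is built from two vertical stiles running the full outside height and two horizontal rails spanning the gap between the stiles.

Two stools sit around the table at the −x, +x sides. The picture frame is on top of the table, centred.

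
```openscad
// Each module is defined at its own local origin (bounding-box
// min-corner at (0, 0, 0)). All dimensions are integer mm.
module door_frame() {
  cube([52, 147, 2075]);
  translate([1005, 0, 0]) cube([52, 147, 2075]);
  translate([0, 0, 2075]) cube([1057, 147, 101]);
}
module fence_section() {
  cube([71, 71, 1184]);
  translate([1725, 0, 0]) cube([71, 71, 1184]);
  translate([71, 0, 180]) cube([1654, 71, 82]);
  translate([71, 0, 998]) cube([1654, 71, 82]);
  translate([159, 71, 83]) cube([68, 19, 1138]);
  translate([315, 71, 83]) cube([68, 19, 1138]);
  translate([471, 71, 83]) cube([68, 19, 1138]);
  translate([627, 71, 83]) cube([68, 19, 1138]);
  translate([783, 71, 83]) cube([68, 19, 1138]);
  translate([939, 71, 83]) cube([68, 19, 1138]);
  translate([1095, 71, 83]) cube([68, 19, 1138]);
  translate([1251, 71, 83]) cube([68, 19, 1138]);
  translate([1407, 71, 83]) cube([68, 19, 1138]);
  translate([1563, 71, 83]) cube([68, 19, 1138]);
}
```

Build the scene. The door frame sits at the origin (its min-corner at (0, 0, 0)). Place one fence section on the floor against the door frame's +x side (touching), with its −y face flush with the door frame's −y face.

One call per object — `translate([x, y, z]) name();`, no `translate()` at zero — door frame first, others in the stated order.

door_frame();
translate([1057, 0, 0]) fence_section();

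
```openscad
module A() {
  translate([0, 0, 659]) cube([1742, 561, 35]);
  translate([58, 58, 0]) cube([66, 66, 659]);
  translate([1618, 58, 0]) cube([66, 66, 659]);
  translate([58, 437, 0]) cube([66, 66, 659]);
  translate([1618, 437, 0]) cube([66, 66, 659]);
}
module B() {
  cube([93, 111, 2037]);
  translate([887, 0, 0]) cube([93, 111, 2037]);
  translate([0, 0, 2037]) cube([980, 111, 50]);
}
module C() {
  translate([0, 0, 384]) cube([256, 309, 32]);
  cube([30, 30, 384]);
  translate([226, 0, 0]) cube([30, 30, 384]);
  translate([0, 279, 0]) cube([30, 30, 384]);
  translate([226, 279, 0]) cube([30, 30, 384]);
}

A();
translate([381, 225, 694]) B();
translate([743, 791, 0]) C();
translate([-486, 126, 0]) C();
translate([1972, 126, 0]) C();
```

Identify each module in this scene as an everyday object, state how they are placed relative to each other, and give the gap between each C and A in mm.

A is a table. B is a door frame. C is a stool. The door frame is on top of the table, centred. Three stools sit around the table at the +y, −x, +x sides. The gap between each stool and the table is 230 mm.

Each stool's nearest face is 230 mm from the table's bounding box.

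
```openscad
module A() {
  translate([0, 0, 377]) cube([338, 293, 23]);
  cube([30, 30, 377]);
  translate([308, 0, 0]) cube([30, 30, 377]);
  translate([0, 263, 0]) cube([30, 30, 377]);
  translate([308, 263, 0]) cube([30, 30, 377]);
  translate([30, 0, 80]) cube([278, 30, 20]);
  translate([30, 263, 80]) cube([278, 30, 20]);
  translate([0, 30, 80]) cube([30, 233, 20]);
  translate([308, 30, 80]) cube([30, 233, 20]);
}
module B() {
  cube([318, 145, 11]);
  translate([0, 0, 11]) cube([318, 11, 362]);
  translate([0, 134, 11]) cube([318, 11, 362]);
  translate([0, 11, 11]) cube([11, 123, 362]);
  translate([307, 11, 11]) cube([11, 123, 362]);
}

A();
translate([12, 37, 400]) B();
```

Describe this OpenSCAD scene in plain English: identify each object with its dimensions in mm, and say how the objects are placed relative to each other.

A is a simple wooden stool: a rectangular seat 338 mm (x) by 293 mm (y), 23 mm thick, top face at z = 400 mm, on four square legs, each 30×30 mm in cross-section. The legs rest on z = 0, each flush with a corner of the seat. Four stretchers, 30 mm wide and 20 mm tall, connect adjacent legs with their undersides at z = 80 mm, each running between the inner faces of the legs it joins and aligned with the legs' outer faces on the other axis.

B is an open storage box with external size 318×145×373 mm and wall thickness 11 mm (the base is also 11 mm thick). The base covers the whole footprint; the four walls stand on the base, with the y-facing walls full-width and the x-facing walls fitting between their inner faces.

The open box is on top of the stool.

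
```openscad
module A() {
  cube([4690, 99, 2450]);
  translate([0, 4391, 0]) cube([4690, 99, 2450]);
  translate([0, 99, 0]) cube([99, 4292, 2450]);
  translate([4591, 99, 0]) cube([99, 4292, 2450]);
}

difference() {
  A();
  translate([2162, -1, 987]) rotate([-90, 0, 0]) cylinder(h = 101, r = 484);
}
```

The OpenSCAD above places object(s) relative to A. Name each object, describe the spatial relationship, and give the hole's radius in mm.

A is a house frame. The house frame has a circular hole through its front wall. The hole's radius is 484 mm.

The subtracted cylinder has r = 484 mm.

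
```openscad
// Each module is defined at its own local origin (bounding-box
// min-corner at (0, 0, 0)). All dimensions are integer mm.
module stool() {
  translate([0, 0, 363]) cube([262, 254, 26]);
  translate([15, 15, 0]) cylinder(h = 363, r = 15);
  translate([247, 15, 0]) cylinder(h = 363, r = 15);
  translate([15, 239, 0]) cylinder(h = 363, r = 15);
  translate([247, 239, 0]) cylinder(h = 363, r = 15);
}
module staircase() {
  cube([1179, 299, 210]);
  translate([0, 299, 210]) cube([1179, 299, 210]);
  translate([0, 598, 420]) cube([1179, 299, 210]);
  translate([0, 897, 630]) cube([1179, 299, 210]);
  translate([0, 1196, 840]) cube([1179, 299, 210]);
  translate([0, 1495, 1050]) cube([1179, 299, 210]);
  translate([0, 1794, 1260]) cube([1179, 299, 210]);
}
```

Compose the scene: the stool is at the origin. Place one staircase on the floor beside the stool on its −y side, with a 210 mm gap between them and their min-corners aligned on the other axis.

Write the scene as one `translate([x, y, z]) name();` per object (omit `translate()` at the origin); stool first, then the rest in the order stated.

stool();
translate([0, -2303, 0]) staircase();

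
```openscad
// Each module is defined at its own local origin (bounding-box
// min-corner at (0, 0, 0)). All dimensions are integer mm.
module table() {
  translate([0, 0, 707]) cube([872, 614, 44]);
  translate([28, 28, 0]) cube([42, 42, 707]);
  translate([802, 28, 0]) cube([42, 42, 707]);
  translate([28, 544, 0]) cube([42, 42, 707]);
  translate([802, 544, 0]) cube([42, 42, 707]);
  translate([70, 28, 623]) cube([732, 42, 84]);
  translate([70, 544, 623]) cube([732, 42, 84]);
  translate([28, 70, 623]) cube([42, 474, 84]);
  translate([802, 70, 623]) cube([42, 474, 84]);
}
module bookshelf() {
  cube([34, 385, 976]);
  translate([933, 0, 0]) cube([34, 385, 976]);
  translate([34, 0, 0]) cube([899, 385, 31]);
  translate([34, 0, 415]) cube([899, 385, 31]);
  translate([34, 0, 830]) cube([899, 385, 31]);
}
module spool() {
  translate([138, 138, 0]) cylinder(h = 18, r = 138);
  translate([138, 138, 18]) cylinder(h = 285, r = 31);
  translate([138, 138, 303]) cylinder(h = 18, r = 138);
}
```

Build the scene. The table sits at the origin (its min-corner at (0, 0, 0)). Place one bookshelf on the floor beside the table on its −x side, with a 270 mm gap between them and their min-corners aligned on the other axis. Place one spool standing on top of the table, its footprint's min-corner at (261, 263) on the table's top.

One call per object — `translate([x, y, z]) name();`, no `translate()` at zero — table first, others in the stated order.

table();
translate([-1237, 0, 0]) bookshelf();
translate([261, 263, 751]) spool();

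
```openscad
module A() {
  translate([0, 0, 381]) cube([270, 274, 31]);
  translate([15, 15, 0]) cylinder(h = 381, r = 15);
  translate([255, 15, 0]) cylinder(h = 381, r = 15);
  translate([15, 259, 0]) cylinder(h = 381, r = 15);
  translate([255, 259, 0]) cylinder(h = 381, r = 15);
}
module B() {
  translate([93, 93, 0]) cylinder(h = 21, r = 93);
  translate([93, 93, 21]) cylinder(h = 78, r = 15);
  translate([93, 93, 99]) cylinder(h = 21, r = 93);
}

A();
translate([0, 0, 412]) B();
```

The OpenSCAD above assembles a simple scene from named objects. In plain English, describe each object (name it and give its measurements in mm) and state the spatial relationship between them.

A is a four-legged stool. The seat is 270×274 mm, 31 mm thick, top at z = 412 mm. It stands on four round legs, each 30 mm in diameter, from z = 0 to the seat underside, each leg's axis is inset half a diameter from the nearest pair of seat edges (so the leg's bounding box is flush with the corner).

B is a spool: two coaxial disc flanges of radius 93 mm and thickness 21 mm, joined by a core cylinder of radius 15 mm and height 78 mm. The lower flange rests on z = 0 and the three cylinders share a vertical axis.

The spool is on top of the stool.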